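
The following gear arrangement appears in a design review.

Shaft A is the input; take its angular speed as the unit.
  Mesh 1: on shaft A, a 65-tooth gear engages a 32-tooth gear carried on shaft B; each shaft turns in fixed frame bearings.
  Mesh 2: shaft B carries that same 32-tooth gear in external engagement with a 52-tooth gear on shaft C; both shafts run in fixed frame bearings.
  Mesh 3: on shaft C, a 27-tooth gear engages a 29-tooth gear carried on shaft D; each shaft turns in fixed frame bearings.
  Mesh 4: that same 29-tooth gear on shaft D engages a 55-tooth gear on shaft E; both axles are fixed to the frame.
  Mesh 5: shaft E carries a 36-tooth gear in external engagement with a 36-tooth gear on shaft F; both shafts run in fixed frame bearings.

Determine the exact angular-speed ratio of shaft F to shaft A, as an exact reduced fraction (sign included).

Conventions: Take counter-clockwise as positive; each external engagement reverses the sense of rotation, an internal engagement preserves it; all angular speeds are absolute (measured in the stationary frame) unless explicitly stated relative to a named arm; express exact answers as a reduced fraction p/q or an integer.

-27/44

class = fixed-axis compound train [5 meshes; 5 ratios multiply, 5 sense flips]
mesh 1 [65T→32T]: running ratio 65/32, sense −
mesh 2 [32T→52T]: running ratio 5/4, sense +
mesh 3 [27T→29T]: running ratio 135/116, sense −
mesh 4 [29T→55T]: running ratio 27/44, sense +
mesh 5 [36T→36T]: running ratio 27/44, sense −
ω_out/ω_in = -27/44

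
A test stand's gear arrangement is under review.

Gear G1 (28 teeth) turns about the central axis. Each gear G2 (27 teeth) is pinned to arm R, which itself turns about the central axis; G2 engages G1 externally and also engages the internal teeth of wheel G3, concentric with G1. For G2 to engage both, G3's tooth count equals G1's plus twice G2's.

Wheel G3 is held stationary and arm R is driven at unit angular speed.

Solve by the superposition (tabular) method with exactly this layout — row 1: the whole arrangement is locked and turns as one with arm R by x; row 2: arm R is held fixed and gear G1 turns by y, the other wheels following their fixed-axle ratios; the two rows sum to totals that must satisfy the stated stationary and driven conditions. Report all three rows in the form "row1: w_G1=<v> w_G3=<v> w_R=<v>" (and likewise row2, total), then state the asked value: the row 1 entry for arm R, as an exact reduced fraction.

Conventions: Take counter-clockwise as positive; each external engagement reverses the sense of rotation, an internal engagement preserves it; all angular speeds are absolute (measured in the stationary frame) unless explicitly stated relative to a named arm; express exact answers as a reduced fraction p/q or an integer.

row1: w_G1=1 w_G3=1 w_R=1
row2: w_G1=41/14 w_G3=-1 w_R=0
total: w_G1=55/14 w_G3=0 w_R=1
asked value: 1

topology: planetary set — G1 28T / G2 27T / G3 82T, arm = carrier (Willis)
superposition row 1 [locked train]: every member turns x
superposition row 2 [arm held]: sun y, ring −(28/82)·y, arm 0
boundary: total ω_ring = x − (28/82)·y = 0 and total ω_arm = x = 1  ⇒  y = 41/14, x = 1
row 2 ring = −(28/82)·41/14 = -1
totals (row 1 + row 2): sun 1 + 41/14 = 55/14, ring 1 + (-1) = 0, arm 1 + 0 = 1
asked cell (row1, arm) = 1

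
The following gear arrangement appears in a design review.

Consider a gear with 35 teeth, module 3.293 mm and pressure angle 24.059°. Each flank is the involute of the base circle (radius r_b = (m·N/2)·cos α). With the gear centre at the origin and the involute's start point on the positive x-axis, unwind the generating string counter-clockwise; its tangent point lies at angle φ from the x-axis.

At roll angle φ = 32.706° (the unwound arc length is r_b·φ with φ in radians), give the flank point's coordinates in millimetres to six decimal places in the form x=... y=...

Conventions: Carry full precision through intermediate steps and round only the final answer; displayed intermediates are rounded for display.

x=60.508484 y=3.157446

class = single-mesh tooth geometry [base-circle involute, m = 3.293, 35T]
pitch radius r_p = m·N/2 = 3.293·35/2 = 57.627500
base radius r_b = r_p·cos α = 57.627500·cos 24.059° = 52.621177
roll angle φ = 32.706° = 0.57082739 rad
x = r_b·(cos φ + φ·sin φ) = 60.508484
y = r_b·(sin φ − φ·cos φ) = 3.157446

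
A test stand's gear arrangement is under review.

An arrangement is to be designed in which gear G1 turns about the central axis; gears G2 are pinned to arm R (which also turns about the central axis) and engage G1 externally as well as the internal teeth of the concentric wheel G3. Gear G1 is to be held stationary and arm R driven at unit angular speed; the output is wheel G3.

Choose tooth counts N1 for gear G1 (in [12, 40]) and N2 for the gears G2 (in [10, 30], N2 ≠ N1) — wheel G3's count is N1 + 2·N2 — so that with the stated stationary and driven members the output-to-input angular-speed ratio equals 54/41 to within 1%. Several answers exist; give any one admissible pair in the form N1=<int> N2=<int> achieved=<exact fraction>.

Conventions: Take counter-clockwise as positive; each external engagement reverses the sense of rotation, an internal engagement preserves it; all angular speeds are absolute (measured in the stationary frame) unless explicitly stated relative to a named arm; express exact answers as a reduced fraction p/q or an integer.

N1=13 N2=14 achieved=54/41

class = planetary set [ratio 54/41 wanted; Willis about the carrier]
Willis with ω_sun = 0: ω_ring/ω_arm = (N1+N3)/N3; set equal to 54/41  ⇒  N3/N1 = 1/(54/41 − 1) = 41/13
N3 = N1 + 2·N2  ⇒  N2/N1 = (N3/N1 − 1)/2 = (41/13 − 1)/2 = 14/13
smallest multiple with N1 ≥ 12 and N2 ≥ 10: k = 1  ⇒  N1 = 1·13 = 13, N2 = 1·14 = 14 (N1 ≤ 40, N2 ≤ 30, N2 ≠ N1 ✓), N3 = 13 + 2·14 = 41
check: (N1+N3)/N3 with N1 = 13, N3 = 41 gives 54/41; |achieved − target| = 0 ≤ 27/2050 ✓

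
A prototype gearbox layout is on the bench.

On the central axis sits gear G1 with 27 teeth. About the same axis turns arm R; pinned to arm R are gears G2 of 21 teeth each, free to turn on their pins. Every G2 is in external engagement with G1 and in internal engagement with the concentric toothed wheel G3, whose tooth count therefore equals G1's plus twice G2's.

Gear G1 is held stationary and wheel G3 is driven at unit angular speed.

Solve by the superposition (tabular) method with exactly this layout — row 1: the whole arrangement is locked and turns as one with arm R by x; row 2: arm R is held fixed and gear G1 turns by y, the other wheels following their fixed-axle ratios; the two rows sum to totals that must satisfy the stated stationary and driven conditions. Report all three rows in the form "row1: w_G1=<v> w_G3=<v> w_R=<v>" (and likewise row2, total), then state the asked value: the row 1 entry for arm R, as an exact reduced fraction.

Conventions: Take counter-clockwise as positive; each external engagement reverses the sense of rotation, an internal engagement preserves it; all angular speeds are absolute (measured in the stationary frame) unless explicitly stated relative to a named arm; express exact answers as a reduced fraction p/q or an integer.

row1: w_G1=23/32 w_G3=23/32 w_R=23/32
row2: w_G1=-23/32 w_G3=9/32 w_R=0
total: w_G1=0 w_G3=1 w_R=23/32
asked value: 23/32

recognized (axles ride arm R): planetary set, 27/21/69 teeth
superposition row 1 [locked train]: every member turns x
row 2: sun turns y, ring = −(27/69)·y, arm 0
boundary: total ω_sun = x + y = 0 and total ω_ring = x − (27/69)·y = 1  ⇒  y = -23/32, x = 23/32
row 2 ring = −(27/69)·(-23/32) = 9/32
totals (row 1 + row 2): sun 23/32 + (-23/32) = 0, ring 23/32 + 9/32 = 1, arm 23/32 + 0 = 23/32
asked cell (row1, arm) = 23/32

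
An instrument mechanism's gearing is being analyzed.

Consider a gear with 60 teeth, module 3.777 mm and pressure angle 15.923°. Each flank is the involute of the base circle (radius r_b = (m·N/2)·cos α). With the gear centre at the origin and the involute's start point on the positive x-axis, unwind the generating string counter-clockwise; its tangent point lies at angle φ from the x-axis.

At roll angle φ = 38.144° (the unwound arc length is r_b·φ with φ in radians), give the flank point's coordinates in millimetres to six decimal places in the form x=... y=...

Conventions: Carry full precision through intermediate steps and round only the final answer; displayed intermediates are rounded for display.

recognized (one wheel, involute flank): single-mesh tooth geometry, m = 3.777, N = 60
pitch radius r_p = m·N/2 = 3.777·60/2 = 113.310000
base radius r_b = r_p·cos α = 113.310000·cos 15.923° = 108.962438
roll angle φ = 38.144° = 0.66573839 rad
x = r_b·(cos φ + φ·sin φ) = 130.498603
y = r_b·(sin φ − φ·cos φ) = 10.249309

x=130.498603 y=10.249309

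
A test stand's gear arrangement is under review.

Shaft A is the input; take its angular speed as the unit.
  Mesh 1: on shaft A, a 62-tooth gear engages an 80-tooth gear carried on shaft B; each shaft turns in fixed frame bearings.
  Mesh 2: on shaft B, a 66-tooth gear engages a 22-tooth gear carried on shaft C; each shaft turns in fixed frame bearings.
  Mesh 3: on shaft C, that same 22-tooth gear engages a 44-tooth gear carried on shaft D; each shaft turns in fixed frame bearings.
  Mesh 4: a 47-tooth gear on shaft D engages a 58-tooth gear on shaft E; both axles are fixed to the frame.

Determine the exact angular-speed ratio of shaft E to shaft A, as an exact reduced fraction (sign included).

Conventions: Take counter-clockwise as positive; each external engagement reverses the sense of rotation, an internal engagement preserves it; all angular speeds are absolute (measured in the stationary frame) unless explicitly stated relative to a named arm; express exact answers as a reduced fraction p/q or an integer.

class = fixed-axis compound train [4 meshes; 4 ratios multiply, 4 sense flips]
mesh 1 [62T→80T]: running ratio 31/40, sense −
mesh 2 [66T→22T]: running ratio 93/40, sense +
mesh 3 [22T→44T]: running ratio 93/80, sense −
mesh 4 [47T→58T]: running ratio 4371/4640, sense +
ω_out/ω_in = 4371/4640

4371/4640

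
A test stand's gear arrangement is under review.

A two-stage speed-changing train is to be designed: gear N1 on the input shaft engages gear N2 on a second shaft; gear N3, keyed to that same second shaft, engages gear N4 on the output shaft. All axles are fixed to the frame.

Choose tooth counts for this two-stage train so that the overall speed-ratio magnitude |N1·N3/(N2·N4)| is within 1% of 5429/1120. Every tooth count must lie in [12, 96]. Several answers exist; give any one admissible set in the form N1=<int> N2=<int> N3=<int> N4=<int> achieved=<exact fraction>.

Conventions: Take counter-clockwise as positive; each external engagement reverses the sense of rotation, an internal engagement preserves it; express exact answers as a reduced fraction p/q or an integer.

class = fixed-axis compound train [2-stage, 5429/1120 wanted]
target = 5429/1120 in lowest terms: an exact hit needs N1·N3 = k·5429 and N2·N4 = k·1120 for one integer k, every count in [12, 96]; additionally prefer no 1:1 stage (N1 ≠ N2, N3 ≠ N4)
k = 1: N1·N3 = 5429 = 61·89, N2·N4 = 1120 = 14·80
achieved = 61·89/(14·80) = 5429/1120; |achieved − target| = 0 ≤ 5429/112000 ✓

N1=61 N2=14 N3=89 N4=80 achieved=5429/1120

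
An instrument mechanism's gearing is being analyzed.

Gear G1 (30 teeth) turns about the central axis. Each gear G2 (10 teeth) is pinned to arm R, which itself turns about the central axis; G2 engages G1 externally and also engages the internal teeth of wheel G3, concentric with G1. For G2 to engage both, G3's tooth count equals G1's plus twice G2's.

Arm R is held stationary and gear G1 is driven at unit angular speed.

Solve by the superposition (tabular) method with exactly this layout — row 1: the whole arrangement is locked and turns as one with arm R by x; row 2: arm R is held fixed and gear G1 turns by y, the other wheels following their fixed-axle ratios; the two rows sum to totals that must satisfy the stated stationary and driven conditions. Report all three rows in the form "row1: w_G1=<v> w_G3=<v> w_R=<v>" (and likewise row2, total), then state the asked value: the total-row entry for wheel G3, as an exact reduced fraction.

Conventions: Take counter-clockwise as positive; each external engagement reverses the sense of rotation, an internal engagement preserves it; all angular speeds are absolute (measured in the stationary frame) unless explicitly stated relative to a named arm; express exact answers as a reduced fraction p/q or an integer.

topology: planetary set — G1 30T / G2 10T / G3 50T, arm = carrier (Willis)
row 1 (train locked, turned with arm): all members turn x
row 2 (arm held, sun turns y): ω_ring = −(30/50)·y, ω_arm = 0
boundary: total ω_arm = x = 0 and total ω_sun = x + y = 1  ⇒  y = 1, x = 0
row 2 ring = −(30/50)·1 = -3/5
totals (row 1 + row 2): sun 0 + 1 = 1, ring 0 + (-3/5) = -3/5, arm 0 + 0 = 0
asked cell (total, ring) = -3/5

row1: w_G1=0 w_G3=0 w_R=0
row2: w_G1=1 w_G3=-3/5 w_R=0
total: w_G1=1 w_G3=-3/5 w_R=0
asked value: -3/5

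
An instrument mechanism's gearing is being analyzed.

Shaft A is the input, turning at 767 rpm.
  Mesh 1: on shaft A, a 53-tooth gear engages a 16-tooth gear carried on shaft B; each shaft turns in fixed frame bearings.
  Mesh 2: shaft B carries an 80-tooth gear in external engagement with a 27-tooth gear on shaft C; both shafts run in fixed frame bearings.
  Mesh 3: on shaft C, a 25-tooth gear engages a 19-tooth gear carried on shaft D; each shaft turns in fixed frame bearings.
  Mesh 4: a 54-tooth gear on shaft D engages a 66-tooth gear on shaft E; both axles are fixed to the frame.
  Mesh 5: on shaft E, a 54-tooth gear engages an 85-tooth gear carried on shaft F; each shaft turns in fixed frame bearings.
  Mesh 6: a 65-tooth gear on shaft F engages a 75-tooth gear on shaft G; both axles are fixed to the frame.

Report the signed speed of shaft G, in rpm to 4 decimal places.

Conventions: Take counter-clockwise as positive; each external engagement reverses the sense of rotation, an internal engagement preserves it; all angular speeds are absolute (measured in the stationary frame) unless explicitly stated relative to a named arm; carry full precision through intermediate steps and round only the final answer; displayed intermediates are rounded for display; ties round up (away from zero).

6-mesh fixed-axis compound train (all bearings frame-fixed)
mesh 1 [53T→16T]: ω = 767.0000×53/16 = 2540.6875 rpm, sense flips to −
mesh 2 [80T→27T]: ω = 2540.6875×80/27 = 7527.9630 rpm, sense flips to +
mesh 3 [25T→19T]: ω = 7527.9630×25/19 = 9905.2144 rpm, sense flips to −
mesh 4 [54T→66T]: ω = 9905.2144×54/66 = 8104.2663 rpm, sense flips to +
mesh 5 [54T→85T]: ω = 8104.2663×54/85 = 5148.5927 rpm, sense flips to −
mesh 6 [65T→75T]: ω = 5148.5927×65/75 = 4462.1137 rpm, sense flips to +
signed output speed = +4462.1137 rpm

+4462.1137 rpm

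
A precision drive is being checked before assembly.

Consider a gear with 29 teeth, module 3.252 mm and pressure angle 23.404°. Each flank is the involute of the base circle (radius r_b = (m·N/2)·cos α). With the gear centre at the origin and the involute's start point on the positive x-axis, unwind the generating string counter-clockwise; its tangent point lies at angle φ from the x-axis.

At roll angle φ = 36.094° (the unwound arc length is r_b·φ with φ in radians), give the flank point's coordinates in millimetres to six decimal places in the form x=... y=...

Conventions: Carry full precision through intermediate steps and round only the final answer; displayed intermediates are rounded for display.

x=51.027895 y=3.465087

recognized (one wheel, involute flank): single-mesh tooth geometry, m = 3.252, N = 29
pitch radius r_p = m·N/2 = 3.252·29/2 = 47.154000
base radius r_b = r_p·cos α = 47.154000·cos 23.404° = 43.274494
roll angle φ = 36.094° = 0.62995914 rad
x = r_b·(cos φ + φ·sin φ) = 51.027895
y = r_b·(sin φ − φ·cos φ) = 3.465087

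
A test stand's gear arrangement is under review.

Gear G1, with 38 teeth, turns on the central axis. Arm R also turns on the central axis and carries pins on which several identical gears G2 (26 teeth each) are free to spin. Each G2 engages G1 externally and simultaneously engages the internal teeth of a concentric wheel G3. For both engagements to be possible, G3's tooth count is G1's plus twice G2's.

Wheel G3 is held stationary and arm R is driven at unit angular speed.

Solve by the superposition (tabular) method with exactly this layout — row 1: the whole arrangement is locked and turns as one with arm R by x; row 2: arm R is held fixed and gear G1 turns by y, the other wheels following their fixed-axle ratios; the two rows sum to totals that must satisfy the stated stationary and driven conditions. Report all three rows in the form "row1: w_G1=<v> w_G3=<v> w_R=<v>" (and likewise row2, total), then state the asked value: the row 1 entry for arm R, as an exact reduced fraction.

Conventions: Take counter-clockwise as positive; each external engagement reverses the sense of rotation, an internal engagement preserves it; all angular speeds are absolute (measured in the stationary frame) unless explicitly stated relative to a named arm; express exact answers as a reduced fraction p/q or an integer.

row1: w_G1=1 w_G3=1 w_R=1
row2: w_G1=45/19 w_G3=-1 w_R=0
total: w_G1=64/19 w_G3=0 w_R=1
asked value: 1

recognized (axles ride arm R): planetary set, 38/26/90 teeth
superposition row 1 [locked train]: every member turns x
row 2: sun turns y, ring = −(38/90)·y, arm 0
boundary: total ω_ring = x − (38/90)·y = 0 and total ω_arm = x = 1  ⇒  y = 45/19, x = 1
row 2 ring = −(38/90)·45/19 = -1
totals (row 1 + row 2): sun 1 + 45/19 = 64/19, ring 1 + (-1) = 0, arm 1 + 0 = 1
asked cell (row1, arm) = 1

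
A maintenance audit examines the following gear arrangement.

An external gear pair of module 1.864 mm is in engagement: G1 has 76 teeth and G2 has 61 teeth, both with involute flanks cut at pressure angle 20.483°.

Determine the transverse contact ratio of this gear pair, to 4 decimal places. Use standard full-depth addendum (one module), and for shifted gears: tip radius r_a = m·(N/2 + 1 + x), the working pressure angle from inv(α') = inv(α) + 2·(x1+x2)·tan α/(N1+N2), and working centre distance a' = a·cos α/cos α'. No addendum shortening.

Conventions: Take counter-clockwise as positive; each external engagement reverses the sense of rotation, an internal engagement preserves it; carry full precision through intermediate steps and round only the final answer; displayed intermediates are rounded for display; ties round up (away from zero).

1.7753

class = single-mesh tooth geometry [involute pair 76T × 61T, m = 1.864]
base radii: r_b1 = 66.353722, r_b2 = 53.257592
tip radii: r_a1 = 72.696000, r_a2 = 58.716000
no profile shift: α' = α, a' = a
action lengths: √(r_a1²−r_b1²) = 29.696667, √(r_a2²−r_b2²) = 24.722409
base pitch p_b = π·m·cos α = 5.485694
CR = (29.696667 + 24.722409 − 127.684000·sin 20.48300°)/5.485694 = 1.775288
contact ratio ≈ 1.7753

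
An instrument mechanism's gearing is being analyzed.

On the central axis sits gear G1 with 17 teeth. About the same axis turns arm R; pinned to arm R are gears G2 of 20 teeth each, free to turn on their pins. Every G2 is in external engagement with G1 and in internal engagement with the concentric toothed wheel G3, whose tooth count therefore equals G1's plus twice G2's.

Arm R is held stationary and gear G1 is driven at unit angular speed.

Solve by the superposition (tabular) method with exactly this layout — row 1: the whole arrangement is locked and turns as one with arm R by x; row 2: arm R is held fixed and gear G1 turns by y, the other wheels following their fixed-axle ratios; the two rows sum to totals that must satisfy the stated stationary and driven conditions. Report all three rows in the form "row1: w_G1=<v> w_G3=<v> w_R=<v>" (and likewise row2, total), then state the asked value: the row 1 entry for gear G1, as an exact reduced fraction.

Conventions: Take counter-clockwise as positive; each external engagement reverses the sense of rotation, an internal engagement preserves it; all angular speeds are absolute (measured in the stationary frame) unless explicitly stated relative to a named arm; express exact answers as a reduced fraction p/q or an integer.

topology: planetary set — G1 17T / G2 20T / G3 57T, arm = carrier (Willis)
superposition row 1 [locked train]: every member turns x
superposition row 2 [arm held]: sun y, ring −(17/57)·y, arm 0
boundary: total ω_arm = x = 0 and total ω_sun = x + y = 1  ⇒  y = 1, x = 0
row 2 ring = −(17/57)·1 = -17/57
totals (row 1 + row 2): sun 0 + 1 = 1, ring 0 + (-17/57) = -17/57, arm 0 + 0 = 0
asked cell (row1, sun) = 0

row1: w_G1=0 w_G3=0 w_R=0
row2: w_G1=1 w_G3=-17/57 w_R=0
total: w_G1=1 w_G3=-17/57 w_R=0
asked value: 0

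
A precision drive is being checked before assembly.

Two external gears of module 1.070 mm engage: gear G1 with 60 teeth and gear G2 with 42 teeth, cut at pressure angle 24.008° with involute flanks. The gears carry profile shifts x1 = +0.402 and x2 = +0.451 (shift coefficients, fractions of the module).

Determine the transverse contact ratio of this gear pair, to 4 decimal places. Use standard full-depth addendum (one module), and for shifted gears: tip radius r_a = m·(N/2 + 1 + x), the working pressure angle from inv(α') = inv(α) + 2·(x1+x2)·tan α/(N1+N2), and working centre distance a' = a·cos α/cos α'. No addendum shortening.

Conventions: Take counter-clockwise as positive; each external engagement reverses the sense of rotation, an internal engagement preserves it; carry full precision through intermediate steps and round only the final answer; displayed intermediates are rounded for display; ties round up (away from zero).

1.4993

single-mesh involute tooth geometry (60T engaging 42T at module 1.070)
base radii: r_b1 = 29.322986, r_b2 = 20.526090
tip radii: r_a1 = 33.600140, r_a2 = 24.022570
inv(α') = inv(24.008°) + 2·(+0.402+0.451)·tan α/(60+42) = 0.03382682  ⇒  α' = 25.97102°
a' = a·cos α / cos α' = 54.5700·cos 24.008°/cos 25.97102° = 55.448507
action lengths: √(r_a1²−r_b1²) = 16.405240, √(r_a2²−r_b2²) = 12.480525
base pitch p_b = π·m·cos α = 3.070696
CR = (16.405240 + 12.480525 − 55.448507·sin 25.97102°)/3.070696 = 1.499318
contact ratio ≈ 1.4993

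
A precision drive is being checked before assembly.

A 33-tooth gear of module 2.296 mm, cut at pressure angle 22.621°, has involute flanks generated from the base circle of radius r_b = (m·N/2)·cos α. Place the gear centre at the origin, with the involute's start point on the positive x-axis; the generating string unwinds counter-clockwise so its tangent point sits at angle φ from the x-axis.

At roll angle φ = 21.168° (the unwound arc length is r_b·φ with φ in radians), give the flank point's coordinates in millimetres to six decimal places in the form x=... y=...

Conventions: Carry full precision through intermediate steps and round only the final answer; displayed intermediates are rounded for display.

x=37.275307 y=0.579830

class = single-mesh tooth geometry [base-circle involute, m = 2.296, 33T]
pitch radius r_p = m·N/2 = 2.296·33/2 = 37.884000
base radius r_b = r_p·cos α = 37.884000·cos 22.621° = 34.969557
roll angle φ = 21.168° = 0.36945130 rad
x = r_b·(cos φ + φ·sin φ) = 37.275307
y = r_b·(sin φ − φ·cos φ) = 0.579830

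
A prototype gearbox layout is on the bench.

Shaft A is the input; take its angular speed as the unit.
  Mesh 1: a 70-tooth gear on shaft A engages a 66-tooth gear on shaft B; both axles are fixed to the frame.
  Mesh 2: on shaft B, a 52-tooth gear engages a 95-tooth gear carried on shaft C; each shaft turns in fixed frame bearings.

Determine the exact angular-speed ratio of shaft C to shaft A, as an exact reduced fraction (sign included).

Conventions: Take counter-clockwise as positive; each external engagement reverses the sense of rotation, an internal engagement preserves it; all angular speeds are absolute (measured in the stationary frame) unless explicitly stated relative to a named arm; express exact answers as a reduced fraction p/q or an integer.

364/627

class = fixed-axis compound train [2 meshes; 2 ratios multiply, 2 sense flips]
mesh 1 [70T→66T]: running ratio 35/33, sense −
mesh 2 [52T→95T]: running ratio 364/627, sense +
ω_out/ω_in = 364/627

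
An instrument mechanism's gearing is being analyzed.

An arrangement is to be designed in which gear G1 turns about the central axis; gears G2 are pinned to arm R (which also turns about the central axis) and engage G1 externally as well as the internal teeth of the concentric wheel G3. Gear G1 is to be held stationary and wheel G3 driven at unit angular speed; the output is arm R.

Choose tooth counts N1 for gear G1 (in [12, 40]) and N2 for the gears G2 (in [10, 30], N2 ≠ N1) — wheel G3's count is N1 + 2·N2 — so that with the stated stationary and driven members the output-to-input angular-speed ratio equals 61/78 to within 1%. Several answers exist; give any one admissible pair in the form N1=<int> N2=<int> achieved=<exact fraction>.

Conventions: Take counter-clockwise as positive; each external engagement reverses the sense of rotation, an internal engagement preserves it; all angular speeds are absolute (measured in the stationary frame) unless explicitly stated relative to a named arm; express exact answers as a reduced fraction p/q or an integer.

N1=17 N2=22 achieved=61/78

class = planetary set [ratio 61/78 wanted; Willis about the carrier]
Willis with ω_sun = 0: ω_arm/ω_ring = N3/(N1+N3); set equal to 61/78  ⇒  N3/N1 = (61/78)/(1 − 61/78) = 61/17
N3 = N1 + 2·N2  ⇒  N2/N1 = (N3/N1 − 1)/2 = (61/17 − 1)/2 = 22/17
smallest multiple with N1 ≥ 12 and N2 ≥ 10: k = 1  ⇒  N1 = 1·17 = 17, N2 = 1·22 = 22 (N1 ≤ 40, N2 ≤ 30, N2 ≠ N1 ✓), N3 = 17 + 2·22 = 61
check: N3/(N1+N3) with N1 = 17, N3 = 61 gives 61/78; |achieved − target| = 0 ≤ 61/7800 ✓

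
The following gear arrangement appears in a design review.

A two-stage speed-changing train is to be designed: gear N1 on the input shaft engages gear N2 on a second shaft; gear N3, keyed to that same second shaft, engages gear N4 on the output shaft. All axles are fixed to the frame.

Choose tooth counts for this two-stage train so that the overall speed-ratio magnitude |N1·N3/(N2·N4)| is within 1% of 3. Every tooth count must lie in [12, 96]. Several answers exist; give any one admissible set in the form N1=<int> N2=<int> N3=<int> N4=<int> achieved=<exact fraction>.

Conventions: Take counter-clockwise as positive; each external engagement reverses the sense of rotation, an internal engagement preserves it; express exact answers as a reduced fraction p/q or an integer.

N1=16 N2=12 N3=27 N4=12 achieved=3

topology: fixed-axis compound train — 2 stages, target 3
target = 3/1 in lowest terms: an exact hit needs N1·N3 = k·3 and N2·N4 = k·1 for one integer k, every count in [12, 96]; additionally prefer no 1:1 stage (N1 ≠ N2, N3 ≠ N4)
k = 1…143: no 1:1-free in-range split of k·3 and k·1 into factor pairs; take k = 144
k = 144: N1·N3 = 432 = 16·27, N2·N4 = 144 = 12·12
achieved = 16·27/(12·12) = 3; |achieved − target| = 0 ≤ 3/100 ✓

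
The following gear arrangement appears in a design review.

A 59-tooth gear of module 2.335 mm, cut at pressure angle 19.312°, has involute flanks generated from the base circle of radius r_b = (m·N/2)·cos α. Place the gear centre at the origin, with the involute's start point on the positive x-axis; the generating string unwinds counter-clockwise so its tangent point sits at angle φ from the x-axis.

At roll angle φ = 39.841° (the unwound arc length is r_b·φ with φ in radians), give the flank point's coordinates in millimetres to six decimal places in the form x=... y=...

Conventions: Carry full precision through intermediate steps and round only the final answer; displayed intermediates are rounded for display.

class = single-mesh tooth geometry [base-circle involute, m = 2.335, 59T]
pitch radius r_p = m·N/2 = 2.335·59/2 = 68.882500
base radius r_b = r_p·cos α = 68.882500·cos 19.312° = 65.006599
roll angle φ = 39.841° = 0.69535663 rad
x = r_b·(cos φ + φ·sin φ) = 78.873285
y = r_b·(sin φ − φ·cos φ) = 6.939254

x=78.873285 y=6.939254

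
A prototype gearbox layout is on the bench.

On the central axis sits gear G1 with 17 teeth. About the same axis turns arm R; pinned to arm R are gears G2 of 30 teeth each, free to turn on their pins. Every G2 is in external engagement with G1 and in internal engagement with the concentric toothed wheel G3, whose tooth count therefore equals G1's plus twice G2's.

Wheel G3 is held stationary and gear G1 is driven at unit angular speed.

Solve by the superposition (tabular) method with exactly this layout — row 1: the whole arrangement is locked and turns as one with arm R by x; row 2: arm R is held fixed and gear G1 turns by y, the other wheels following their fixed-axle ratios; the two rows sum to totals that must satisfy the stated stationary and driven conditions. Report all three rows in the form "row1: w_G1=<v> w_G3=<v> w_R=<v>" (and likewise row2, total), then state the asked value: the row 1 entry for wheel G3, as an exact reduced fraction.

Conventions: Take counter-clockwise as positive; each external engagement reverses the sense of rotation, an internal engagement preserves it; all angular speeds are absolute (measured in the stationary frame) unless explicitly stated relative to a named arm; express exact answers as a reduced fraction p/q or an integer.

planetary set (17T centre, 30T on arm, 77T internal) — Willis relation
row 1: whole set turns with the arm by x
row 2: sun turns y, ring = −(17/77)·y, arm 0
boundary: total ω_ring = x − (17/77)·y = 0 and total ω_sun = x + y = 1  ⇒  y = 77/94, x = 17/94
row 2 ring = −(17/77)·77/94 = -17/94
totals (row 1 + row 2): sun 17/94 + 77/94 = 1, ring 17/94 + (-17/94) = 0, arm 17/94 + 0 = 17/94
asked cell (row1, ring) = 17/94

row1: w_G1=17/94 w_G3=17/94 w_R=17/94
row2: w_G1=77/94 w_G3=-17/94 w_R=0
total: w_G1=1 w_G3=0 w_R=17/94
asked value: 17/94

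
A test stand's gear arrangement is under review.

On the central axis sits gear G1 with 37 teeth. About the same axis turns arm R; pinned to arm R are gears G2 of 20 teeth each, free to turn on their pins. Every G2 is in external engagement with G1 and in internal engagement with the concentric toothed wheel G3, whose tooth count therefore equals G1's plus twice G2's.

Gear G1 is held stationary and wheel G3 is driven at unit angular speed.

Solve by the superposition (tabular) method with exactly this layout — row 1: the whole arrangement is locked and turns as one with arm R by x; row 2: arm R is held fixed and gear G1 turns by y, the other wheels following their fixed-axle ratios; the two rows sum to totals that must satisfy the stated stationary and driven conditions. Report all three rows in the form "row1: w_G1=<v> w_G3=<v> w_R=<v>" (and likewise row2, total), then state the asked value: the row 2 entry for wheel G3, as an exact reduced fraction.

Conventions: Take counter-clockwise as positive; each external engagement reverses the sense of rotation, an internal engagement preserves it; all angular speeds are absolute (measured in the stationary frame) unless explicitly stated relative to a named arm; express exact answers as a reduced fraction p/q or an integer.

row1: w_G1=77/114 w_G3=77/114 w_R=77/114
row2: w_G1=-77/114 w_G3=37/114 w_R=0
total: w_G1=0 w_G3=1 w_R=77/114
asked value: 37/114

recognized (axles ride arm R): planetary set, 37/20/77 teeth
row 1: whole set turns with the arm by x
row 2 — arm fixed, fixed-axis ratios: sun y, ring −(37/77)·y, arm 0
boundary: total ω_sun = x + y = 0 and total ω_ring = x − (37/77)·y = 1  ⇒  y = -77/114, x = 77/114
row 2 ring = −(37/77)·(-77/114) = 37/114
totals (row 1 + row 2): sun 77/114 + (-77/114) = 0, ring 77/114 + 37/114 = 1, arm 77/114 + 0 = 77/114
asked cell (row2, ring) = 37/114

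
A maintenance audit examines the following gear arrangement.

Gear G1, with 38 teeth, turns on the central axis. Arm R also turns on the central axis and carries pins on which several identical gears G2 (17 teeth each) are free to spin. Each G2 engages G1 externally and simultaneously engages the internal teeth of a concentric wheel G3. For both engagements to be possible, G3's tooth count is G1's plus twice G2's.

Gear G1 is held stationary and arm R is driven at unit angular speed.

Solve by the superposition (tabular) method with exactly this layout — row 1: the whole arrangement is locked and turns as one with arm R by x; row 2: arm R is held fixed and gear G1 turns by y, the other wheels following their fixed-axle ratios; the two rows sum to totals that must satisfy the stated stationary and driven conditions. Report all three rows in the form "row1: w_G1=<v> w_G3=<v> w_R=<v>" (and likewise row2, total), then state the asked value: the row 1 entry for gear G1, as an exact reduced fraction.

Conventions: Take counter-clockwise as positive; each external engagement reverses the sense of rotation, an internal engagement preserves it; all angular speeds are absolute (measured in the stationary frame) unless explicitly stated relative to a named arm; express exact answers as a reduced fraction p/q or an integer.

planetary set (38T centre, 17T on arm, 72T internal) — Willis relation
row 1 (train locked, turned with arm): all members turn x
superposition row 2 [arm held]: sun y, ring −(38/72)·y, arm 0
boundary: total ω_sun = x + y = 0 and total ω_arm = x = 1  ⇒  y = -1, x = 1
row 2 ring = −(38/72)·(-1) = 19/36
totals (row 1 + row 2): sun 1 + (-1) = 0, ring 1 + 19/36 = 55/36, arm 1 + 0 = 1
asked cell (row1, sun) = 1

row1: w_G1=1 w_G3=1 w_R=1
row2: w_G1=-1 w_G3=19/36 w_R=0
total: w_G1=0 w_G3=55/36 w_R=1
asked value: 1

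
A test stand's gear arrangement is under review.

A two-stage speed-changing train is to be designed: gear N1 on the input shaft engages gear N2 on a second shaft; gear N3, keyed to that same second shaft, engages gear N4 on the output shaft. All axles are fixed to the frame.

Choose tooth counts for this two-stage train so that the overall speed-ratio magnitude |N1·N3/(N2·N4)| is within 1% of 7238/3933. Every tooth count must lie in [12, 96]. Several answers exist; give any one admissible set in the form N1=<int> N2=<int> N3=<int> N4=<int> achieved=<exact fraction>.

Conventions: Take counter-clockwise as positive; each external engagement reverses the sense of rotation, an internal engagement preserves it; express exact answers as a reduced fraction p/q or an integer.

2-stage fixed-axis compound train for ratio 7238/3933
target = 7238/3933 in lowest terms: an exact hit needs N1·N3 = k·7238 and N2·N4 = k·3933 for one integer k, every count in [12, 96]; additionally prefer no 1:1 stage (N1 ≠ N2, N3 ≠ N4)
k = 1: N1·N3 = 7238 = 77·94, N2·N4 = 3933 = 57·69
achieved = 77·94/(57·69) = 7238/3933; |achieved − target| = 0 ≤ 3619/196650 ✓

N1=77 N2=57 N3=94 N4=69 achieved=7238/3933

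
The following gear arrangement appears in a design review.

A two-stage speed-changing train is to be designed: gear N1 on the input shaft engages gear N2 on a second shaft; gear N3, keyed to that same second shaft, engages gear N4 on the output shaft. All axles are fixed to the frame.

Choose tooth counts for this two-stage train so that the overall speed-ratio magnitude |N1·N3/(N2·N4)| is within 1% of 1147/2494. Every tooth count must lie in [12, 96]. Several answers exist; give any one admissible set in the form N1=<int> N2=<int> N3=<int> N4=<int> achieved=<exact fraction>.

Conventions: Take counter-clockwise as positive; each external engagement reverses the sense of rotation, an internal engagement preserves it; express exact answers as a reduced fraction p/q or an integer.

class = fixed-axis compound train [2-stage, 1147/2494 wanted]
target = 1147/2494 in lowest terms: an exact hit needs N1·N3 = k·1147 and N2·N4 = k·2494 for one integer k, every count in [12, 96]; additionally prefer no 1:1 stage (N1 ≠ N2, N3 ≠ N4)
k = 1: N1·N3 = 1147 = 31·37, N2·N4 = 2494 = 29·86
achieved = 31·37/(29·86) = 1147/2494; |achieved − target| = 0 ≤ 1147/249400 ✓

N1=31 N2=29 N3=37 N4=86 achieved=1147/2494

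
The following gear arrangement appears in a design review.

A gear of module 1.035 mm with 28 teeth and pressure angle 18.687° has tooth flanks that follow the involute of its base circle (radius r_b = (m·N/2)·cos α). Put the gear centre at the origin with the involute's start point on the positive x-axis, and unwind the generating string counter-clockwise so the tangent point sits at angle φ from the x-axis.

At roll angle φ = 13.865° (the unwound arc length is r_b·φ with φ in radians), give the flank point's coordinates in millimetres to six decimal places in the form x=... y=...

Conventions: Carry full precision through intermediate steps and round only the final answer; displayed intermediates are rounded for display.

single-mesh involute tooth geometry (28T wheel at module 1.035)
pitch radius r_p = m·N/2 = 1.035·28/2 = 14.490000
base radius r_b = r_p·cos α = 14.490000·cos 18.687° = 13.726131
roll angle φ = 13.865° = 0.24198990 rad
x = r_b·(cos φ + φ·sin φ) = 14.122161
y = r_b·(sin φ − φ·cos φ) = 0.064457

x=14.122161 y=0.064457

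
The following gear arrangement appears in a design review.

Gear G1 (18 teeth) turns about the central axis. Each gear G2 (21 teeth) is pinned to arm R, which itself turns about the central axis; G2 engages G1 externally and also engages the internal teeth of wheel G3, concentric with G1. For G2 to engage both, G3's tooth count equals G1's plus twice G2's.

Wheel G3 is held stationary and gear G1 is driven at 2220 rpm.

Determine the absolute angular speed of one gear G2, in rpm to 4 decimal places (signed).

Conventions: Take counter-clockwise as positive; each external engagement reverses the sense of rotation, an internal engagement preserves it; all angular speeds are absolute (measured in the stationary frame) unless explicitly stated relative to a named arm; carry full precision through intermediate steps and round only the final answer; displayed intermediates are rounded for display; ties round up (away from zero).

-951.4286 rpm

recognized (axles ride arm R): planetary set, 18/21/60 teeth
normalise by the input: solve with ω_sun = 1, then scale by 2220 rpm
ring teeth: 18 + 2·21 = 60
18(ω_sun−ω_arm) = −60(ω_ring−ω_arm),  ω_ring = 0, ω_sun = 1
18(1−ω_arm) = −60(0−ω_arm)  ⇒  78·ω_arm = 18  ⇒  ω_arm = 3/13
sun–planet mesh: 18·(1−3/13) = −21·(ω_p−ω_arm)  ⇒  ω_p−ω_arm = -60/91
ω_p = 3/13 − 60/91 = -3/7
scale: ω_p = -3/7 × 2220 rpm = -951.4286 rpm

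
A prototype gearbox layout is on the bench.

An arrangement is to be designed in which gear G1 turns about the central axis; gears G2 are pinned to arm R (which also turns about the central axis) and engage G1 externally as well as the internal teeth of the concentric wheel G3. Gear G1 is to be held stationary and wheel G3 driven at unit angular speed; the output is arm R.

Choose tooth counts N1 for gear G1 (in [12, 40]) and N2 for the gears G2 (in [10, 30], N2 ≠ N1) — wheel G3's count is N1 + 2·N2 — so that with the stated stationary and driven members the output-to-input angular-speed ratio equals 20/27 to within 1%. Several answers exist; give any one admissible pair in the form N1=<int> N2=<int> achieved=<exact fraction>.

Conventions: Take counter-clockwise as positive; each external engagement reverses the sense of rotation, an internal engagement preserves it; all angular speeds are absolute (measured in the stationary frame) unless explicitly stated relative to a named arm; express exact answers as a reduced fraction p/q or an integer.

class = planetary set [ratio 20/27 wanted; Willis about the carrier]
Willis with ω_sun = 0: ω_arm/ω_ring = N3/(N1+N3); set equal to 20/27  ⇒  N3/N1 = (20/27)/(1 − 20/27) = 20/7
N3 = N1 + 2·N2  ⇒  N2/N1 = (N3/N1 − 1)/2 = (20/7 − 1)/2 = 13/14
smallest multiple with N1 ≥ 12 and N2 ≥ 10: k = 1  ⇒  N1 = 1·14 = 14, N2 = 1·13 = 13 (N1 ≤ 40, N2 ≤ 30, N2 ≠ N1 ✓), N3 = 14 + 2·13 = 40
check: N3/(N1+N3) with N1 = 14, N3 = 40 gives 20/27; |achieved − target| = 0 ≤ 1/135 ✓

N1=14 N2=13 achieved=20/27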